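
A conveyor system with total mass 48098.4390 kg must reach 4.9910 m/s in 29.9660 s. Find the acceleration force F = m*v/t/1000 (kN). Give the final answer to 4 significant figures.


F = 48098.4390 * 4.9910 / 29.9660 / 1000
F = 8.011 kN


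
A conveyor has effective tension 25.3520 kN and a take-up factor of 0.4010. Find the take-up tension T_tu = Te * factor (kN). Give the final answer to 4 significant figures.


T_tu = 25.3520 * 0.4010
T_tu = 10.17 kN


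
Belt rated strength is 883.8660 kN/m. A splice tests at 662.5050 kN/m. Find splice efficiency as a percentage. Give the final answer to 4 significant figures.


Eff = 662.5050 / 883.8660 * 100
Eff = 74.96 %


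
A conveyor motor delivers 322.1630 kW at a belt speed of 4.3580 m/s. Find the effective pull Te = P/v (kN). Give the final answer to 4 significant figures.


Te = P / v = 322.1630 / 4.3580
Te = 73.92 kN


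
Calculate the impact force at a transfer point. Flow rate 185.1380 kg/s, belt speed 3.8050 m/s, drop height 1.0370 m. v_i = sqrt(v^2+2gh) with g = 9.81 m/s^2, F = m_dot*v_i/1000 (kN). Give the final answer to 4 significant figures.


v_i = sqrt(3.8050^2 + 2*9.81*1.0370) = 5.90118 m/s
F = 185.1380 * 5.90118 / 1000
F = 1.093 kN


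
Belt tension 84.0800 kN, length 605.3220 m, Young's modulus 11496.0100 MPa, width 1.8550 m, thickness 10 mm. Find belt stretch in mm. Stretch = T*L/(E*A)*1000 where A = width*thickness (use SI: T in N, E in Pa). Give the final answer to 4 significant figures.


A = 1.8550 * 0.01 = 0.01855 m^2
Stretch = 84.0800*1000 * 605.3220 / (11496.0100e6 * 0.01855) * 1000
Stretch = 238.7 mm


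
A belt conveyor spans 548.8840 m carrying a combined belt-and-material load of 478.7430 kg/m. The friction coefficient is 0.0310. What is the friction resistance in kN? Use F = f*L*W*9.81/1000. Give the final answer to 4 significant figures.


F = 0.0310 * 548.8840 * 478.7430 * 9.81 / 1000
F = 79.91 kN


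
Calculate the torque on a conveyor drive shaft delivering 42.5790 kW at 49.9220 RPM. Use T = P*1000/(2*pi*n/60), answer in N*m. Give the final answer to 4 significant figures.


omega = 2*pi*49.9220/60 = 5.22782 rad/s
T = 42.5790*1000 / 5.22782
T = 8145 N*m


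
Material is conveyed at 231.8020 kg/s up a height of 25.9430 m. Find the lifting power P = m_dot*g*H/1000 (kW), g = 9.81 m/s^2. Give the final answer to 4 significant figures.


P = 231.8020 * 9.81 * 25.9430 / 1000
P = 58.99 kW


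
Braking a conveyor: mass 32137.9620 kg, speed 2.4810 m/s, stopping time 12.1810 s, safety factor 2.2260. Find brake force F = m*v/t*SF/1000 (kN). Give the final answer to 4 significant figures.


F = 32137.9620 * 2.4810 / 12.1810 * 2.2260 / 1000
F = 14.57 kN


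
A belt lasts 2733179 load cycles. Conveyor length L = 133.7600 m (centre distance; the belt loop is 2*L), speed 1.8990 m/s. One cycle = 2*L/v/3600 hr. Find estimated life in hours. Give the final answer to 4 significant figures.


cycle_time = 2 * 133.7600 / 1.8990 / 3600 = 0.0391317 hr
life = 2733179 * 0.0391317 = 107000 hours


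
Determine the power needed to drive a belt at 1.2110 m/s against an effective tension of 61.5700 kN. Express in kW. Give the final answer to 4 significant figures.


P = Te * v = 61.5700 * 1.2110
P = 74.56 kW


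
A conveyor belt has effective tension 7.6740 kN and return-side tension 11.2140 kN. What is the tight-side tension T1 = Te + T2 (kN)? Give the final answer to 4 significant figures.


T1 = Te + T2 = 7.6740 + 11.2140
T1 = 18.89 kN


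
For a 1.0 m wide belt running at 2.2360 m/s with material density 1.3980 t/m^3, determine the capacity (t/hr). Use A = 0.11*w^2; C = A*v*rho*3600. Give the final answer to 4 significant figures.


A = 0.11 * 1.0^2 = 0.11 m^2
C = 0.11 * 2.2360 * 1.3980 * 3600
C = 1238 t/hr


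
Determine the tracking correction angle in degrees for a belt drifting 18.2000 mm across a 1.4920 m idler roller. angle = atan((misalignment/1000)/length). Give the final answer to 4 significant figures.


misalign_m = 18.2000 / 1000 = 0.018200 m
angle = atan(0.018200 / 1.4920)
angle = 0.6989 deg


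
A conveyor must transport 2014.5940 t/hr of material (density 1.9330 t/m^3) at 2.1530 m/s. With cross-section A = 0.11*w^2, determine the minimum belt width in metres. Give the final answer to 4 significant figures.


A_req = 2014.5940 / (2.1530 * 1.9330 * 3600) = 0.134465 m^2
w = sqrt(0.134465 / 0.11)
w = 1.106 m


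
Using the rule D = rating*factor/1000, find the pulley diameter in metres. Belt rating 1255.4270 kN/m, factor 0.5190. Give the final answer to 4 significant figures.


D = 1255.4270 * 0.5190 / 1000
D = 0.6516 m


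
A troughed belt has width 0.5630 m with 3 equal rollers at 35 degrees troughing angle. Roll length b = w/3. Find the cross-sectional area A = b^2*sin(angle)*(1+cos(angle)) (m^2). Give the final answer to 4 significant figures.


b = 0.5630/3 = 0.187667 m
A = 0.187667^2 * sin(35 deg) * (1 + cos(35 deg))
A = 0.03675 m^2


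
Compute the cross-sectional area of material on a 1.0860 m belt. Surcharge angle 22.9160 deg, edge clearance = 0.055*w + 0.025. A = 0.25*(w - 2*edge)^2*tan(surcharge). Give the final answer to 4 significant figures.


edge = 0.055*1.0860 + 0.025 = 0.08473 m
ew = 1.0860 - 2*0.08473 = 0.91654 m
A = 0.25 * 0.91654^2 * tan(22.9160 deg)
A = 0.08878 m^2


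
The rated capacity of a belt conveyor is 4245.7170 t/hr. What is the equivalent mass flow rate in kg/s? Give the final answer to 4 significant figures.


m_dot = 4245.7170 * 1000 / 3600
m_dot = 1179 kg/s


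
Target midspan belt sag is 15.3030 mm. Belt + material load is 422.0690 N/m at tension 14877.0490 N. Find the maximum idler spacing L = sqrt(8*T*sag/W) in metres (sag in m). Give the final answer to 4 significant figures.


sag = 15.3030/1000 = 0.015303 m
L = sqrt(8 * 14877.0490 * 0.015303 / 422.0690)
L = 2.077 m


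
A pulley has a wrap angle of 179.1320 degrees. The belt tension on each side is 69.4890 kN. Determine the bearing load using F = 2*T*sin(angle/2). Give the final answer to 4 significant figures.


F = 2 * 69.4890 * sin(179.1320/2 deg)
F = 139.0 kN


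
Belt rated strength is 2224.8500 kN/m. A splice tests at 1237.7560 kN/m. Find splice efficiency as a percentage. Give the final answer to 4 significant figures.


Eff = 1237.7560 / 2224.8500 * 100
Eff = 55.63 %


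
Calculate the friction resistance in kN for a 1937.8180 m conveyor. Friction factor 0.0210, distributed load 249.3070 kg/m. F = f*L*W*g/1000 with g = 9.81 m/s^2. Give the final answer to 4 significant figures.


F = 0.0210 * 1937.8180 * 249.3070 * 9.81 / 1000
F = 99.53 kN


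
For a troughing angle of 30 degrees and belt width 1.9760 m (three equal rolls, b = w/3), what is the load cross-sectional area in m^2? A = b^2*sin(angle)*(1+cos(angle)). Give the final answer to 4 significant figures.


b = 1.9760/3 = 0.658667 m
A = 0.658667^2 * sin(30 deg) * (1 + cos(30 deg))
A = 0.4048 m^2


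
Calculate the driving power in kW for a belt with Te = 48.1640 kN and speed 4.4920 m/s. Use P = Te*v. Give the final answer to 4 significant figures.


P = Te * v = 48.1640 * 4.4920
P = 216.4 kW


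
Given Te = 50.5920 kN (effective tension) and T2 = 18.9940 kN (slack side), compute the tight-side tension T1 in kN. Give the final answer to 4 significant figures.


T1 = Te + T2 = 50.5920 + 18.9940
T1 = 69.59 kN


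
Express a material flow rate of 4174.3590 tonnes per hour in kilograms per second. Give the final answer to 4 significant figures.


m_dot = 4174.3590 * 1000 / 3600
m_dot = 1160 kg/s


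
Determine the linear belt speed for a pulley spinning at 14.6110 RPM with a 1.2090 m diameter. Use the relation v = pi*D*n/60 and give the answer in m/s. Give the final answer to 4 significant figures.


v = pi * 1.2090 * 14.6110 / 60
v = 0.9249 m/s


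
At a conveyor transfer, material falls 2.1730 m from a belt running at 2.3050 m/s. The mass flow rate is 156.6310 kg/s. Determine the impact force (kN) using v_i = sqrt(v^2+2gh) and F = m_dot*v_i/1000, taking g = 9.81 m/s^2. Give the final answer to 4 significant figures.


v_i = sqrt(2.3050^2 + 2*9.81*2.1730) = 6.9244 m/s
F = 156.6310 * 6.9244 / 1000
F = 1.085 kN


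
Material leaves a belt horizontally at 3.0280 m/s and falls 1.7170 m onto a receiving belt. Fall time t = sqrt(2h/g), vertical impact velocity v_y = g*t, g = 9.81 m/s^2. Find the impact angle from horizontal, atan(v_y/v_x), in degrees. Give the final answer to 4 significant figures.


t = sqrt(2*1.7170/9.81) = 0.591651 s
v_y = 9.81 * 0.591651 = 5.8041 m/s
angle = atan(5.8041 / 3.0280) = 62.45 deg


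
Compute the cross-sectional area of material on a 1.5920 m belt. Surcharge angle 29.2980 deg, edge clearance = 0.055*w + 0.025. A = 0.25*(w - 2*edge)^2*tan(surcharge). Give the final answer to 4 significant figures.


edge = 0.055*1.5920 + 0.025 = 0.11256 m
ew = 1.5920 - 2*0.11256 = 1.36688 m
A = 0.25 * 1.36688^2 * tan(29.2980 deg)
A = 0.2621 m^2


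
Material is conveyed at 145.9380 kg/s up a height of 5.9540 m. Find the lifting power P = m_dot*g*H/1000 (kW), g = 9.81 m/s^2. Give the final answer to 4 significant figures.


P = 145.9380 * 9.81 * 5.9540 / 1000
P = 8.524 kW


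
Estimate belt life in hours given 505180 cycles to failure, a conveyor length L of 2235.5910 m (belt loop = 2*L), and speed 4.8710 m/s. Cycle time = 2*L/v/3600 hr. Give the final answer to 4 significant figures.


cycle_time = 2 * 2235.5910 / 4.8710 / 3600 = 0.254977 hr
life = 505180 * 0.254977 = 128800 hours


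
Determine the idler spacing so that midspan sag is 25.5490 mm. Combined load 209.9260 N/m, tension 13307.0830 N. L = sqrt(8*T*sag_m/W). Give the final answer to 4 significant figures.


sag = 25.5490/1000 = 0.025549 m
L = sqrt(8 * 13307.0830 * 0.025549 / 209.9260)
L = 3.599 m


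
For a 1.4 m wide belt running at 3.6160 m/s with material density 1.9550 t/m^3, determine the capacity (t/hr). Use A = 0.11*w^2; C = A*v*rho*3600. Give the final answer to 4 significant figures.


A = 0.11 * 1.4^2 = 0.2156 m^2
C = 0.2156 * 3.6160 * 1.9550 * 3600
C = 5487 t/hr


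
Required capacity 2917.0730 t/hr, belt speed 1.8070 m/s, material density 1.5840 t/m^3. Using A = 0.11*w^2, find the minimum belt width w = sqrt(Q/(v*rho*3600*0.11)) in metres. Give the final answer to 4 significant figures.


A_req = 2917.0730 / (1.8070 * 1.5840 * 3600) = 0.283095 m^2
w = sqrt(0.283095 / 0.11)
w = 1.604 m


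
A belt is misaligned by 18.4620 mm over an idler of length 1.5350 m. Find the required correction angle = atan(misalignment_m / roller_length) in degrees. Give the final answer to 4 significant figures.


misalign_m = 18.4620 / 1000 = 0.018462 m
angle = atan(0.018462 / 1.5350)
angle = 0.6891 deg


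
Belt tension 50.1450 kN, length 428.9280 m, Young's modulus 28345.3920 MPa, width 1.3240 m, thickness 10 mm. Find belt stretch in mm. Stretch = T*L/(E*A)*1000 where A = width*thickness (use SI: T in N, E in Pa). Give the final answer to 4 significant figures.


A = 1.3240 * 0.01 = 0.01324 m^2
Stretch = 50.1450*1000 * 428.9280 / (28345.3920e6 * 0.01324) * 1000
Stretch = 57.31 mm


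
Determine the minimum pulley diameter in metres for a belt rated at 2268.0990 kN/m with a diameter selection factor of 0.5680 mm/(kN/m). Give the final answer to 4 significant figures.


D = 2268.0990 * 0.5680 / 1000
D = 1.288 m


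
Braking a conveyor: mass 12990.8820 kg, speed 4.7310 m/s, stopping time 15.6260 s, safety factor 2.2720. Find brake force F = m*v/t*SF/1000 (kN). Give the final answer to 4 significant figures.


F = 12990.8820 * 4.7310 / 15.6260 * 2.2720 / 1000
F = 8.936 kN


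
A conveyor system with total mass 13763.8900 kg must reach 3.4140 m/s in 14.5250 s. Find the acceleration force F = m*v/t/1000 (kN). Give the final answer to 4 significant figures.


F = 13763.8900 * 3.4140 / 14.5250 / 1000
F = 3.235 kN


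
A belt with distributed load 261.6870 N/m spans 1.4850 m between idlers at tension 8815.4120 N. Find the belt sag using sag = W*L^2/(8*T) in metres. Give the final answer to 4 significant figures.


sag = 261.6870 * 1.4850^2 / (8 * 8815.4120)
sag = 0.008183 m


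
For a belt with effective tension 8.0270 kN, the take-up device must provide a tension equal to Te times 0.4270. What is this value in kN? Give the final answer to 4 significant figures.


T_tu = 8.0270 * 0.4270
T_tu = 3.428 kN


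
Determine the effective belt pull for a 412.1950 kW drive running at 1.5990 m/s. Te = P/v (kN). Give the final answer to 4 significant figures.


Te = P / v = 412.1950 / 1.5990
Te = 257.8 kN


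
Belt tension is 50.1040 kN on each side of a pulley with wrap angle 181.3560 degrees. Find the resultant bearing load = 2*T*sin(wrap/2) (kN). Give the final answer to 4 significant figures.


F = 2 * 50.1040 * sin(181.3560/2 deg)
F = 100.2 kN


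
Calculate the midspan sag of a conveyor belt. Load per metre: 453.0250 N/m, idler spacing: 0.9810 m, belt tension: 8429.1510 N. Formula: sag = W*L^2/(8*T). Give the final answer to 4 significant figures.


sag = 453.0250 * 0.9810^2 / (8 * 8429.1510)
sag = 0.006465 m


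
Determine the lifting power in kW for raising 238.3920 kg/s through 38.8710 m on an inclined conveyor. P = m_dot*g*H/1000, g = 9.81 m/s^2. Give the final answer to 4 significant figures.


P = 238.3920 * 9.81 * 38.8710 / 1000
P = 90.90 kW


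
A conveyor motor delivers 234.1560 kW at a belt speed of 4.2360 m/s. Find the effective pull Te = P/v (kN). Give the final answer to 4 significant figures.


Te = P / v = 234.1560 / 4.2360
Te = 55.28 kN


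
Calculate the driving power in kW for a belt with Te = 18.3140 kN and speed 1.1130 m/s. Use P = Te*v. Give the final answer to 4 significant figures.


P = Te * v = 18.3140 * 1.1130
P = 20.38 kW


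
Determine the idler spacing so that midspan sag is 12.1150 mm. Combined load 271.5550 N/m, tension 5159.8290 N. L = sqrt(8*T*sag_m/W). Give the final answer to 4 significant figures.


sag = 12.1150/1000 = 0.012115 m
L = sqrt(8 * 5159.8290 * 0.012115 / 271.5550)
L = 1.357 m


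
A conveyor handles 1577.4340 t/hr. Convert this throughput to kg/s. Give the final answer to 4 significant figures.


m_dot = 1577.4340 * 1000 / 3600
m_dot = 438.2 kg/s


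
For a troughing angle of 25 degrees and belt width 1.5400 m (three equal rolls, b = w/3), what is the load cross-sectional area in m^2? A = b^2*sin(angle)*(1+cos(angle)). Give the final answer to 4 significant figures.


b = 1.5400/3 = 0.513333 m
A = 0.513333^2 * sin(25 deg) * (1 + cos(25 deg))
A = 0.2123 m^2


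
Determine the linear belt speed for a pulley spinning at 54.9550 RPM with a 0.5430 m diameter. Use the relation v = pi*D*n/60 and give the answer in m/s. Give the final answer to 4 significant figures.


v = pi * 0.5430 * 54.9550 / 60
v = 1.562 m/s


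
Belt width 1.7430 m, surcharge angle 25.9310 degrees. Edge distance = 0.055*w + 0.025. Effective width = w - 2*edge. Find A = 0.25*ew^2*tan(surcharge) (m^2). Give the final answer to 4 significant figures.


edge = 0.055*1.7430 + 0.025 = 0.120865 m
ew = 1.7430 - 2*0.120865 = 1.50127 m
A = 0.25 * 1.50127^2 * tan(25.9310 deg)
A = 0.2740 m^2


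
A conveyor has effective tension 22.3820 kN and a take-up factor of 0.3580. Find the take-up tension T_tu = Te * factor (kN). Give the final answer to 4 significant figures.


T_tu = 22.3820 * 0.3580
T_tu = 8.013 kN


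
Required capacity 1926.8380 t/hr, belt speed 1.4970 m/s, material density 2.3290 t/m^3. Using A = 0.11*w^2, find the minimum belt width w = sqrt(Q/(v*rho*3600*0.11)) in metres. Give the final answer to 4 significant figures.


A_req = 1926.8380 / (1.4970 * 2.3290 * 3600) = 0.153515 m^2
w = sqrt(0.153515 / 0.11)
w = 1.181 m


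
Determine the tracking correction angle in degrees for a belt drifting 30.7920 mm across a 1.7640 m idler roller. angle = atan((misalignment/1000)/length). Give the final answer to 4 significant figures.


misalign_m = 30.7920 / 1000 = 0.030792 m
angle = atan(0.030792 / 1.7640)
angle = 1.000 deg


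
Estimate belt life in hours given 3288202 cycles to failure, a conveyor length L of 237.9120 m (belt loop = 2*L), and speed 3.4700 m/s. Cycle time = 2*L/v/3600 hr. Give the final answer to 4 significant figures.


cycle_time = 2 * 237.9120 / 3.4700 / 3600 = 0.0380903 hr
life = 3288202 * 0.0380903 = 125200 hours


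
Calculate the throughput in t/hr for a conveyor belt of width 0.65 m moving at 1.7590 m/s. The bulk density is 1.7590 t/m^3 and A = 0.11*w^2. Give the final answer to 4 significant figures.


A = 0.11 * 0.65^2 = 0.046475 m^2
C = 0.046475 * 1.7590 * 1.7590 * 3600
C = 517.7 t/hr


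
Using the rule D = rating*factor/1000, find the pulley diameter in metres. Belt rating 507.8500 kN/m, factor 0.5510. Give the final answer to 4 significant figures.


D = 507.8500 * 0.5510 / 1000
D = 0.2798 m


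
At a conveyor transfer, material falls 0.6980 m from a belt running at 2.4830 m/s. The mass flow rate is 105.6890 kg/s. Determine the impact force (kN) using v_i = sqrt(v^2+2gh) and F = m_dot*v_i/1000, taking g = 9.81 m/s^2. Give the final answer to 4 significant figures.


v_i = sqrt(2.4830^2 + 2*9.81*0.6980) = 4.45646 m/s
F = 105.6890 * 4.45646 / 1000
F = 0.4710 kN


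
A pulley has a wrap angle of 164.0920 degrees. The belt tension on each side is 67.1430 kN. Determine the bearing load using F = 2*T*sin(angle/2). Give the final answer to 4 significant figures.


F = 2 * 67.1430 * sin(164.0920/2 deg)
F = 133.0 kN


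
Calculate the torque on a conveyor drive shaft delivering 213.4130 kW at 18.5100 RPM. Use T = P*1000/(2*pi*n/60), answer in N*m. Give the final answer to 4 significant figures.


omega = 2*pi*18.5100/60 = 1.93836 rad/s
T = 213.4130*1000 / 1.93836
T = 110100 N*m


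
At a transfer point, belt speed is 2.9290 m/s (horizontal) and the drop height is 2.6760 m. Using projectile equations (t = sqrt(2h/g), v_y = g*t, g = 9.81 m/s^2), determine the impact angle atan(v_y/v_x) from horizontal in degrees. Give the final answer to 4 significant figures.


t = sqrt(2*2.6760/9.81) = 0.738624 s
v_y = 9.81 * 0.738624 = 7.2459 m/s
angle = atan(7.2459 / 2.9290) = 67.99 deg


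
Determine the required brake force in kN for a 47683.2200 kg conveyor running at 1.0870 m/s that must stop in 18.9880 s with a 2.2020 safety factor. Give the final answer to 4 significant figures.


F = 47683.2200 * 1.0870 / 18.9880 * 2.2020 / 1000
F = 6.011 kN


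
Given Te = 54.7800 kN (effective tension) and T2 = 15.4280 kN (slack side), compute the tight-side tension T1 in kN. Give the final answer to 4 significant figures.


T1 = Te + T2 = 54.7800 + 15.4280
T1 = 70.21 kN


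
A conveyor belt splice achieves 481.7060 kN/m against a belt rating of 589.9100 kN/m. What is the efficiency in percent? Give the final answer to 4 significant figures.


Eff = 481.7060 / 589.9100 * 100
Eff = 81.66 %


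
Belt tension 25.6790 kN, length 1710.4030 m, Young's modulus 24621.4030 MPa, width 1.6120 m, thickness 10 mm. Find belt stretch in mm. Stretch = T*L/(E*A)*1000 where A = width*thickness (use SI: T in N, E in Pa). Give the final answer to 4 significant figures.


A = 1.6120 * 0.01 = 0.01612 m^2
Stretch = 25.6790*1000 * 1710.4030 / (24621.4030e6 * 0.01612) * 1000
Stretch = 110.7 mm


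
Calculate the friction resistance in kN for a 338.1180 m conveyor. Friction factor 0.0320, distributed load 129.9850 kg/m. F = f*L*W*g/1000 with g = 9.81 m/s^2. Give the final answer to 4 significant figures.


F = 0.0320 * 338.1180 * 129.9850 * 9.81 / 1000
F = 13.80 kN


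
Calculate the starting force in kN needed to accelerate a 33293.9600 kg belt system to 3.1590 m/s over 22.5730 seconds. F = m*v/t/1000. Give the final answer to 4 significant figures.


F = 33293.9600 * 3.1590 / 22.5730 / 1000
F = 4.659 kN


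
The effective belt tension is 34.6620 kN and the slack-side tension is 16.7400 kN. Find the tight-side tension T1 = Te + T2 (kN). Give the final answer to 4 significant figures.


T1 = Te + T2 = 34.6620 + 16.7400
T1 = 51.40 kN


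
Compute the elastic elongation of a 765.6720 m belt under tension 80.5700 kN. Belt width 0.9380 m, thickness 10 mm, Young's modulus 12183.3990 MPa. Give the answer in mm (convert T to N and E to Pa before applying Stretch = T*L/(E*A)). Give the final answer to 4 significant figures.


A = 0.9380 * 0.01 = 0.00938 m^2
Stretch = 80.5700*1000 * 765.6720 / (12183.3990e6 * 0.00938) * 1000
Stretch = 539.8 mm


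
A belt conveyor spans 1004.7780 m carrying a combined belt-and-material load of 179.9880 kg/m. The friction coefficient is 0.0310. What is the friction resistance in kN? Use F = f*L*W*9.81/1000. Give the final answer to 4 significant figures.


F = 0.0310 * 1004.7780 * 179.9880 * 9.81 / 1000
F = 55.00 kN


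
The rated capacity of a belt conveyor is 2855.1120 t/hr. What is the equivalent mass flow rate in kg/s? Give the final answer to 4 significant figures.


m_dot = 2855.1120 * 1000 / 3600
m_dot = 793.1 kg/s


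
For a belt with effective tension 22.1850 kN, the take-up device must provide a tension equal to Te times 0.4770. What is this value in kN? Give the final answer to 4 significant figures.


T_tu = 22.1850 * 0.4770
T_tu = 10.58 kN


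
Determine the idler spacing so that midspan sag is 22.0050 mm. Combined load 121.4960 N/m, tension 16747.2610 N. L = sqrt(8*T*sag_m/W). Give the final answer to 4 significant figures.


sag = 22.0050/1000 = 0.022005 m
L = sqrt(8 * 16747.2610 * 0.022005 / 121.4960)
L = 4.926 m


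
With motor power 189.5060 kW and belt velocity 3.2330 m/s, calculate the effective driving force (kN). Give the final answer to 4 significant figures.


Te = P / v = 189.5060 / 3.2330
Te = 58.62 kN


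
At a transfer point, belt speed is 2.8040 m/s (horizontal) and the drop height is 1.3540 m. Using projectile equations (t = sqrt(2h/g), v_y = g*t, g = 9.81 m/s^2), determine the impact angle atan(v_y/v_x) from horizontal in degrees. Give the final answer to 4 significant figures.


t = sqrt(2*1.3540/9.81) = 0.5254 s
v_y = 9.81 * 0.5254 = 5.15417 m/s
angle = atan(5.15417 / 2.8040) = 61.45 deg


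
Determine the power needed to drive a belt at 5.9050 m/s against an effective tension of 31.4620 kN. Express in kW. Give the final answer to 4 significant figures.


P = Te * v = 31.4620 * 5.9050
P = 185.8 kW


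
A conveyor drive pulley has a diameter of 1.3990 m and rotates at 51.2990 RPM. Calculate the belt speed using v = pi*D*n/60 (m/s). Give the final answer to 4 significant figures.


v = pi * 1.3990 * 51.2990 / 60
v = 3.758 m/s


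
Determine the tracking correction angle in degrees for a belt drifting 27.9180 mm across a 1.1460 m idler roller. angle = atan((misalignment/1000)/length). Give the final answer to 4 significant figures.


misalign_m = 27.9180 / 1000 = 0.027918 m
angle = atan(0.027918 / 1.1460)
angle = 1.396 deg


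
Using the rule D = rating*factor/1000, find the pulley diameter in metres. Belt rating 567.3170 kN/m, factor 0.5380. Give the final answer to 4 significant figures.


D = 567.3170 * 0.5380 / 1000
D = 0.3052 m


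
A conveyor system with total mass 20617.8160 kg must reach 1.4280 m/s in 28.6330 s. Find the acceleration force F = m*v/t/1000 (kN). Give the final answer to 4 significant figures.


F = 20617.8160 * 1.4280 / 28.6330 / 1000
F = 1.028 kN


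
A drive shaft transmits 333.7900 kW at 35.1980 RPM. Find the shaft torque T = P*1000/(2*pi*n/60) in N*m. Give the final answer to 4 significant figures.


omega = 2*pi*35.1980/60 = 3.68593 rad/s
T = 333.7900*1000 / 3.68593
T = 90560 N*m


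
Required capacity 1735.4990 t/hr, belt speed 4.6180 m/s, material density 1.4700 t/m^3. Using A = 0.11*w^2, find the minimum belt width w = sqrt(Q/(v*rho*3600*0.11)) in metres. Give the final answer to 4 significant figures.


A_req = 1735.4990 / (4.6180 * 1.4700 * 3600) = 0.0710151 m^2
w = sqrt(0.0710151 / 0.11)
w = 0.8035 m


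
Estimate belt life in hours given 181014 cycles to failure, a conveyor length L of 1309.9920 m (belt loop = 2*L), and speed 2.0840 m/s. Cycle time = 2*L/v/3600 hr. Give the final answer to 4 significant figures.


cycle_time = 2 * 1309.9920 / 2.0840 / 3600 = 0.349219 hr
life = 181014 * 0.349219 = 63210 hours


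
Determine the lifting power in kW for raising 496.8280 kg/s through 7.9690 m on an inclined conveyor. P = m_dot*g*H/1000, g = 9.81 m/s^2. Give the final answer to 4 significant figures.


P = 496.8280 * 9.81 * 7.9690 / 1000
P = 38.84 kW


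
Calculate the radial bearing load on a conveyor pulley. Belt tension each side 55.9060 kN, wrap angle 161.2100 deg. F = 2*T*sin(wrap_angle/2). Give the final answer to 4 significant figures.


F = 2 * 55.9060 * sin(161.2100/2 deg)
F = 110.3 kN


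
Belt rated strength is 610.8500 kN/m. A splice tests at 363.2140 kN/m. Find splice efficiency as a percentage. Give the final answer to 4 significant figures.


Eff = 363.2140 / 610.8500 * 100
Eff = 59.46 %


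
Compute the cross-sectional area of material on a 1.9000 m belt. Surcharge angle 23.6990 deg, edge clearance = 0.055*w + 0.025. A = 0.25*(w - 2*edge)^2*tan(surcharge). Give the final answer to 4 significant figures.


edge = 0.055*1.9000 + 0.025 = 0.1295 m
ew = 1.9000 - 2*0.1295 = 1.641 m
A = 0.25 * 1.641^2 * tan(23.6990 deg)
A = 0.2955 m^2


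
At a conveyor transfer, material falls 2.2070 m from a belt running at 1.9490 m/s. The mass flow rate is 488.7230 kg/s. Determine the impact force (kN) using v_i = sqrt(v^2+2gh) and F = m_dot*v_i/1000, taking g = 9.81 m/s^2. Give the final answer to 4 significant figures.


v_i = sqrt(1.9490^2 + 2*9.81*2.2070) = 6.86294 m/s
F = 488.7230 * 6.86294 / 1000
F = 3.354 kN


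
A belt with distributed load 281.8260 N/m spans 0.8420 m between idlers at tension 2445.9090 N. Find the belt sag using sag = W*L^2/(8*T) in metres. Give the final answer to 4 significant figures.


sag = 281.8260 * 0.8420^2 / (8 * 2445.9090)
sag = 0.01021 m


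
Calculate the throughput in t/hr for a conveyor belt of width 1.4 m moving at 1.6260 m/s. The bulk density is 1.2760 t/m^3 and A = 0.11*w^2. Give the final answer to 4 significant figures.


A = 0.11 * 1.4^2 = 0.2156 m^2
C = 0.2156 * 1.6260 * 1.2760 * 3600
C = 1610 t/hr


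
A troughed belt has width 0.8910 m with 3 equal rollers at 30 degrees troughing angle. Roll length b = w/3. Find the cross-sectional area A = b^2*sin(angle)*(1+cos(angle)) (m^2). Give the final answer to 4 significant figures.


b = 0.8910/3 = 0.297 m
A = 0.297^2 * sin(30 deg) * (1 + cos(30 deg))
A = 0.08230 m^2


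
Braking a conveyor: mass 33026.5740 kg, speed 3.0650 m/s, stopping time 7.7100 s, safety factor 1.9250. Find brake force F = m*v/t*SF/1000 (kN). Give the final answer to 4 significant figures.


F = 33026.5740 * 3.0650 / 7.7100 * 1.9250 / 1000
F = 25.27 kN


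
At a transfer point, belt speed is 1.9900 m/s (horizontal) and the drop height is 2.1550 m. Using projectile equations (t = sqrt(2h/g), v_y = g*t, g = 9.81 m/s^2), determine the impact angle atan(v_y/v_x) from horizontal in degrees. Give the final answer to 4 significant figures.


t = sqrt(2*2.1550/9.81) = 0.662833 s
v_y = 9.81 * 0.662833 = 6.50239 m/s
angle = atan(6.50239 / 1.9900) = 72.98 deg


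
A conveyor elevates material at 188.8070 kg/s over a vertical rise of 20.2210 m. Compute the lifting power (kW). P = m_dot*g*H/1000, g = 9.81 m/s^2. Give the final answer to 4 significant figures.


P = 188.8070 * 9.81 * 20.2210 / 1000
P = 37.45 kW


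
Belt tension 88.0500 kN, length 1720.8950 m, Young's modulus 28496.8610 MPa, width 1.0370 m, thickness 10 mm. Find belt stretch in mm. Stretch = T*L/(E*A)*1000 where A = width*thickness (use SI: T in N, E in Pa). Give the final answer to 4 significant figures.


A = 1.0370 * 0.01 = 0.01037 m^2
Stretch = 88.0500*1000 * 1720.8950 / (28496.8610e6 * 0.01037) * 1000
Stretch = 512.8 mm


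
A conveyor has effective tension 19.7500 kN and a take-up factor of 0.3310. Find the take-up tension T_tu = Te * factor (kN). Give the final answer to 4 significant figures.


T_tu = 19.7500 * 0.3310
T_tu = 6.537 kN


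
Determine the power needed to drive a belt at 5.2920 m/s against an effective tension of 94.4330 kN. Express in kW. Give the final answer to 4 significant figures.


P = Te * v = 94.4330 * 5.2920
P = 499.7 kW


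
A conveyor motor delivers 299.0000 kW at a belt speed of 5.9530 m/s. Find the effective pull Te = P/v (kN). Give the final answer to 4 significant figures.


Te = P / v = 299.0000 / 5.9530
Te = 50.23 kN


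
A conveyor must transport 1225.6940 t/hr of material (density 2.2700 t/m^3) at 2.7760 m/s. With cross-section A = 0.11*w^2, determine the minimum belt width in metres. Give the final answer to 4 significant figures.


A_req = 1225.6940 / (2.7760 * 2.2700 * 3600) = 0.0540299 m^2
w = sqrt(0.0540299 / 0.11)
w = 0.7008 m


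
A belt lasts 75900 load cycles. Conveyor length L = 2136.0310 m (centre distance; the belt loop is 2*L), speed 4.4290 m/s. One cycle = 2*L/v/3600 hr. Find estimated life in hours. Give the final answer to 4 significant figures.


cycle_time = 2 * 2136.0310 / 4.4290 / 3600 = 0.267935 hr
life = 75900 * 0.267935 = 20340 hours


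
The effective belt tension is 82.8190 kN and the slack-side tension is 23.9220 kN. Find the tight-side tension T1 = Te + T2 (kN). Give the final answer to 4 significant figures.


T1 = Te + T2 = 82.8190 + 23.9220
T1 = 106.7 kN


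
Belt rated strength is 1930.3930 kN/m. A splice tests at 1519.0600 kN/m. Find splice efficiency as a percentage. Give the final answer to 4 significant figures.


Eff = 1519.0600 / 1930.3930 * 100
Eff = 78.69 %


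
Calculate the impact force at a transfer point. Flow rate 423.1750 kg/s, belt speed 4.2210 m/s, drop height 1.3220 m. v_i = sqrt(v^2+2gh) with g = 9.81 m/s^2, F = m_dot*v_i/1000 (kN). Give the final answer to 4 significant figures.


v_i = sqrt(4.2210^2 + 2*9.81*1.3220) = 6.61472 m/s
F = 423.1750 * 6.61472 / 1000
F = 2.799 kN


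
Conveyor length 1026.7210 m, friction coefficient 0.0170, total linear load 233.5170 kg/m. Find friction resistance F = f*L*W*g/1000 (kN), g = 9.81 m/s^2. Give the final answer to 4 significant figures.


F = 0.0170 * 1026.7210 * 233.5170 * 9.81 / 1000
F = 39.98 kN


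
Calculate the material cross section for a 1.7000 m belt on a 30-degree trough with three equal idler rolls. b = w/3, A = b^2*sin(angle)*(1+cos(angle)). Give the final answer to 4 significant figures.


b = 1.7000/3 = 0.566667 m
A = 0.566667^2 * sin(30 deg) * (1 + cos(30 deg))
A = 0.2996 m^2


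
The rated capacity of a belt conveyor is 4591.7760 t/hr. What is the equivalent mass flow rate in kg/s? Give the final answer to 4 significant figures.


m_dot = 4591.7760 * 1000 / 3600
m_dot = 1275 kg/s


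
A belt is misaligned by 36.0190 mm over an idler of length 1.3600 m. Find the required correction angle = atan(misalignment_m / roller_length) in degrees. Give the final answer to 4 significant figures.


misalign_m = 36.0190 / 1000 = 0.036019 m
angle = atan(0.036019 / 1.3600)
angle = 1.517 deg


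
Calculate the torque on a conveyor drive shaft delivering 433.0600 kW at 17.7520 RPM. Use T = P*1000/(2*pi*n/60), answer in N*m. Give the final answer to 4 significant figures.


omega = 2*pi*17.7520/60 = 1.85899 rad/s
T = 433.0600*1000 / 1.85899
T = 233000 N*m


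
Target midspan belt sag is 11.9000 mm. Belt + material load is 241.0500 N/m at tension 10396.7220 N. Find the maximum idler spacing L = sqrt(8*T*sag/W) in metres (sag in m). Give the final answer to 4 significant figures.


sag = 11.9000/1000 = 0.011900 m
L = sqrt(8 * 10396.7220 * 0.011900 / 241.0500)
L = 2.026 m


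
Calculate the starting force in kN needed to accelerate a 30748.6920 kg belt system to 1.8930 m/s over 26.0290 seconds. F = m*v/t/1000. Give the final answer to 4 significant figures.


F = 30748.6920 * 1.8930 / 26.0290 / 1000
F = 2.236 kN


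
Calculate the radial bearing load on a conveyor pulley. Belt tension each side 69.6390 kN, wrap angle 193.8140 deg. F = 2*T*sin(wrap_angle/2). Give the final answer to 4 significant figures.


F = 2 * 69.6390 * sin(193.8140/2 deg)
F = 138.3 kN


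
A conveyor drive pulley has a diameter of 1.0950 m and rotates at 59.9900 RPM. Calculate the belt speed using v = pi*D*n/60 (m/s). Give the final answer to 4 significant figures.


v = pi * 1.0950 * 59.9900 / 60
v = 3.439 m/s


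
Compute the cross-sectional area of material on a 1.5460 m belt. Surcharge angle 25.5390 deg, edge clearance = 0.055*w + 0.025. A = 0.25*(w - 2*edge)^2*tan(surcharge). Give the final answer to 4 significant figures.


edge = 0.055*1.5460 + 0.025 = 0.11003 m
ew = 1.5460 - 2*0.11003 = 1.32594 m
A = 0.25 * 1.32594^2 * tan(25.5390 deg)
A = 0.2100 m^2


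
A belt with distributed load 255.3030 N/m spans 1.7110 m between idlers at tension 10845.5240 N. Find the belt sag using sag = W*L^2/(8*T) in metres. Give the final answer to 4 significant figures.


sag = 255.3030 * 1.7110^2 / (8 * 10845.5240)
sag = 0.008614 m


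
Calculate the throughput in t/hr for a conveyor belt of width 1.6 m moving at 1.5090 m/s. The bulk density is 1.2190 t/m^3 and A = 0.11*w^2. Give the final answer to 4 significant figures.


A = 0.11 * 1.6^2 = 0.2816 m^2
C = 0.2816 * 1.5090 * 1.2190 * 3600
C = 1865 t/hr


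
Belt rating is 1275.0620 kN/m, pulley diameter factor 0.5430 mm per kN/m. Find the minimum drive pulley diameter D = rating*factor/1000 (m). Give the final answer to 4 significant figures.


D = 1275.0620 * 0.5430 / 1000
D = 0.6924 m


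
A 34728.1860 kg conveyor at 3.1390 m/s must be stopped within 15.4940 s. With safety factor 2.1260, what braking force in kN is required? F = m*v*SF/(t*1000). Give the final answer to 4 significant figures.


F = 34728.1860 * 3.1390 / 15.4940 * 2.1260 / 1000
F = 14.96 kN


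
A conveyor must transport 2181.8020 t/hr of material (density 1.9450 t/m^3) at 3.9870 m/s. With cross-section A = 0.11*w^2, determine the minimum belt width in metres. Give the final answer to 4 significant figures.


A_req = 2181.8020 / (3.9870 * 1.9450 * 3600) = 0.0781532 m^2
w = sqrt(0.0781532 / 0.11)
w = 0.8429 m


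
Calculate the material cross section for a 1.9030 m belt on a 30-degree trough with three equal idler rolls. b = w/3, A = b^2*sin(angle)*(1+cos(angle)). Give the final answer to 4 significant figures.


b = 1.9030/3 = 0.634333 m
A = 0.634333^2 * sin(30 deg) * (1 + cos(30 deg))
A = 0.3754 m^2


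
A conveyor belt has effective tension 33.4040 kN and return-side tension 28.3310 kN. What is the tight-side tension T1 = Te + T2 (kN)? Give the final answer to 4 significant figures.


T1 = Te + T2 = 33.4040 + 28.3310
T1 = 61.73 kN


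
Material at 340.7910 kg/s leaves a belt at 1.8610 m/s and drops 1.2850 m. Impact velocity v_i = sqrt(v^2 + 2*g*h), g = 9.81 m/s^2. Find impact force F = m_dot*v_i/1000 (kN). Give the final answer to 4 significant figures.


v_i = sqrt(1.8610^2 + 2*9.81*1.2850) = 5.35491 m/s
F = 340.7910 * 5.35491 / 1000
F = 1.825 kN


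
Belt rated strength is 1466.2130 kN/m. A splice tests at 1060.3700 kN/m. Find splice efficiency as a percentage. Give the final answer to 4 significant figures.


Eff = 1060.3700 / 1466.2130 * 100
Eff = 72.32 %


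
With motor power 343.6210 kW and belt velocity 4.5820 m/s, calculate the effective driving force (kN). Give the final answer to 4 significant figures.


Te = P / v = 343.6210 / 4.5820
Te = 74.99 kN


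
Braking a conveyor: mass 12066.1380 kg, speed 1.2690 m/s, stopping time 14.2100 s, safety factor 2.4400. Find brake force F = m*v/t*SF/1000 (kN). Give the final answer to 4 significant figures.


F = 12066.1380 * 1.2690 / 14.2100 * 2.4400 / 1000
F = 2.629 kN


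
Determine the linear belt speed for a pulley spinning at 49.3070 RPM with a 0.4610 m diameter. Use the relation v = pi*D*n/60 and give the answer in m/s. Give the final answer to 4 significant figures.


v = pi * 0.4610 * 49.3070 / 60
v = 1.190 m/s


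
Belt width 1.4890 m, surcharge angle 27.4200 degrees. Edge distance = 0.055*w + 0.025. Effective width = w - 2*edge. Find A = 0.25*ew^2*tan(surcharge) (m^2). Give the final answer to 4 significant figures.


edge = 0.055*1.4890 + 0.025 = 0.106895 m
ew = 1.4890 - 2*0.106895 = 1.27521 m
A = 0.25 * 1.27521^2 * tan(27.4200 deg)
A = 0.2109 m^2


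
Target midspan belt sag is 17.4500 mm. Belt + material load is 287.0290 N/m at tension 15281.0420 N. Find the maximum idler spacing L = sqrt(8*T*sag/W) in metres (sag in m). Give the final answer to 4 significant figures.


sag = 17.4500/1000 = 0.017450 m
L = sqrt(8 * 15281.0420 * 0.017450 / 287.0290)
L = 2.726 m


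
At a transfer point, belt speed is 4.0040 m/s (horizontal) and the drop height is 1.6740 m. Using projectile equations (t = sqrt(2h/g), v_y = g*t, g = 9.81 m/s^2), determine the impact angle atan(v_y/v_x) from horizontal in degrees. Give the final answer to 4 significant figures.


t = sqrt(2*1.6740/9.81) = 0.584196 s
v_y = 9.81 * 0.584196 = 5.73096 m/s
angle = atan(5.73096 / 4.0040) = 55.06 deg


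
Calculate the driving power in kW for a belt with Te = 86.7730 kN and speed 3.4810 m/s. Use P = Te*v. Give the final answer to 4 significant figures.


P = Te * v = 86.7730 * 3.4810
P = 302.1 kW


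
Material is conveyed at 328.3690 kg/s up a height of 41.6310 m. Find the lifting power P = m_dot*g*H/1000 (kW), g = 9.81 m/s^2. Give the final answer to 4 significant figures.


P = 328.3690 * 9.81 * 41.6310 / 1000
P = 134.1 kW


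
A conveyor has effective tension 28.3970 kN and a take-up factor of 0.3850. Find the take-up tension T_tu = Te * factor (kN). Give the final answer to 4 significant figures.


T_tu = 28.3970 * 0.3850
T_tu = 10.93 kN


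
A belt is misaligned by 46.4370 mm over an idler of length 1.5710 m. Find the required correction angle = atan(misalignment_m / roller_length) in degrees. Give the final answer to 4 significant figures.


misalign_m = 46.4370 / 1000 = 0.046437 m
angle = atan(0.046437 / 1.5710)
angle = 1.693 deg


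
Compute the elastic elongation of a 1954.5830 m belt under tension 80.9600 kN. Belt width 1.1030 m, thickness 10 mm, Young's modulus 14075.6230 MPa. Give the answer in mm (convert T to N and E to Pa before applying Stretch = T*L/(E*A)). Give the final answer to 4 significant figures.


A = 1.1030 * 0.01 = 0.01103 m^2
Stretch = 80.9600*1000 * 1954.5830 / (14075.6230e6 * 0.01103) * 1000
Stretch = 1019 mm


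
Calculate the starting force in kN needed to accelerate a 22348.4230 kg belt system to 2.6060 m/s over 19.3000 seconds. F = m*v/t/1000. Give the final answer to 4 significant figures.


F = 22348.4230 * 2.6060 / 19.3000 / 1000
F = 3.018 kN


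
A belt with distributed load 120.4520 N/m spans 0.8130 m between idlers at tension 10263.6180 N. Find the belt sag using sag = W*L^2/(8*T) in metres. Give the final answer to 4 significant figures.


sag = 120.4520 * 0.8130^2 / (8 * 10263.6180)
sag = 0.0009696 m


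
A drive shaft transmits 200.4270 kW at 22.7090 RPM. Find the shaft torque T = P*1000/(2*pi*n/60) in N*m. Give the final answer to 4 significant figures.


omega = 2*pi*22.7090/60 = 2.37808 rad/s
T = 200.4270*1000 / 2.37808
T = 84280 N*m


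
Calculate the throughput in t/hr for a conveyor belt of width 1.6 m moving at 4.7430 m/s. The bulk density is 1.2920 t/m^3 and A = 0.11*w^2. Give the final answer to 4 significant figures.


A = 0.11 * 1.6^2 = 0.2816 m^2
C = 0.2816 * 4.7430 * 1.2920 * 3600
C = 6212 t/hr


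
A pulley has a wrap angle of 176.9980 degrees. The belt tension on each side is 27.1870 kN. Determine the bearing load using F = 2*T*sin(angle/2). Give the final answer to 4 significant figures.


F = 2 * 27.1870 * sin(176.9980/2 deg)
F = 54.36 kN
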